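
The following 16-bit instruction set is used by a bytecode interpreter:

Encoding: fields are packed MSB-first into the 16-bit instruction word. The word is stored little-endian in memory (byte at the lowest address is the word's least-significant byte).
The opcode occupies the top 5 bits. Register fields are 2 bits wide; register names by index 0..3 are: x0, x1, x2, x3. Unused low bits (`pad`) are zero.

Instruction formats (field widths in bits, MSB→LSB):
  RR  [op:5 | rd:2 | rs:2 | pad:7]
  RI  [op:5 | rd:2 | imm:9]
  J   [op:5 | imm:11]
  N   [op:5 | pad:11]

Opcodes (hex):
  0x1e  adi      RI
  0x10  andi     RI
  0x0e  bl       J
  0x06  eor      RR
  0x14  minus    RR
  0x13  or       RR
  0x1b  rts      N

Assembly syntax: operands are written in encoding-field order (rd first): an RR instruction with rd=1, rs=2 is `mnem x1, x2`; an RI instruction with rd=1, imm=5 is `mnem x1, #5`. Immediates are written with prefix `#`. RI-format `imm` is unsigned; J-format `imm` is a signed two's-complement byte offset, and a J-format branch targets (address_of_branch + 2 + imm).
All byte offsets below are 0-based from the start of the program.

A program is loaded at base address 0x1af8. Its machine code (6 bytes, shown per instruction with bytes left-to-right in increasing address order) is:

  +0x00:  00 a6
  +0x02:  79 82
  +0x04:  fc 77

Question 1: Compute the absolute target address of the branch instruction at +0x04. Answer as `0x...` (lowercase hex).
0x1afa

off 0x04: read fc 77 as little → 0x77fc
  op=0x77fc>>11=0xe ⇒ bl (J)
  [10:0] imm=2044 (s11→-4) = #-4
  target = base 0x1af8 + off 0x04 + 2 + imm -4 = 0x1afa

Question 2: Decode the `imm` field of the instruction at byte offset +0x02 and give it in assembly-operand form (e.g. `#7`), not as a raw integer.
#121

[02] 79 82 → 0x8279
  top 5b → 0x10 → andi [RI]
  rd: (w>>9)&0x3=0x1 → x1
  imm: (w>>0)&0x1ff=0x79 → #121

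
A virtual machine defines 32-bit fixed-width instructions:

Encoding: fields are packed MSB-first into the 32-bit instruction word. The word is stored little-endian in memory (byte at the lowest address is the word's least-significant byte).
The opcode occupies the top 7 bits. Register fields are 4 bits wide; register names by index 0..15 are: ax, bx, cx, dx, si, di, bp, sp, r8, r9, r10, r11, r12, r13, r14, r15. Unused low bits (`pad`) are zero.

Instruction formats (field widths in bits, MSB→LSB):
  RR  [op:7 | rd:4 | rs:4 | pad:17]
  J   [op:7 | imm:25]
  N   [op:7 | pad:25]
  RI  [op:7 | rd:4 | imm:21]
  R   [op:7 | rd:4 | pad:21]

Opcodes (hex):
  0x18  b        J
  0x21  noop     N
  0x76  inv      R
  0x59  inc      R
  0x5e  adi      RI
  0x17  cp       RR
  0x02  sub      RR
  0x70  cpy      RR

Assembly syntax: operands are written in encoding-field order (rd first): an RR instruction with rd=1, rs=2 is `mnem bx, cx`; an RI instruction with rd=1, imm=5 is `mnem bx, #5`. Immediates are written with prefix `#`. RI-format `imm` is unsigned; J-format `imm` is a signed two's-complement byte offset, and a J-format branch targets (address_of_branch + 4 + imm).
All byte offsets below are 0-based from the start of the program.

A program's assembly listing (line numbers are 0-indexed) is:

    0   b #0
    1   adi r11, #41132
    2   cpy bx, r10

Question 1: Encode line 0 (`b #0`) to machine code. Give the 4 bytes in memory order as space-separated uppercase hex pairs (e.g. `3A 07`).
00 00 00 30

L0: b op=0x18:7|imm=0:25 ⇒ 0x30000000 ⇒ little 00 00 00 30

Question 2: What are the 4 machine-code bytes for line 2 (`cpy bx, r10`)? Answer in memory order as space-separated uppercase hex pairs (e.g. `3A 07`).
2. cpy fields op=0x70:7|rd=1:4|rs=10:4|pad=0:17 → word e0340000h → 00 00 34 e0

00 00 34 E0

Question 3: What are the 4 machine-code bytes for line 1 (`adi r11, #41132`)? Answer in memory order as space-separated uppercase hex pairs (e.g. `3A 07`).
1. adi fields op=0x5e:7|rd=11:4|imm=41132:21 → word bd60a0ach → ac a0 60 bd

AC A0 60 BD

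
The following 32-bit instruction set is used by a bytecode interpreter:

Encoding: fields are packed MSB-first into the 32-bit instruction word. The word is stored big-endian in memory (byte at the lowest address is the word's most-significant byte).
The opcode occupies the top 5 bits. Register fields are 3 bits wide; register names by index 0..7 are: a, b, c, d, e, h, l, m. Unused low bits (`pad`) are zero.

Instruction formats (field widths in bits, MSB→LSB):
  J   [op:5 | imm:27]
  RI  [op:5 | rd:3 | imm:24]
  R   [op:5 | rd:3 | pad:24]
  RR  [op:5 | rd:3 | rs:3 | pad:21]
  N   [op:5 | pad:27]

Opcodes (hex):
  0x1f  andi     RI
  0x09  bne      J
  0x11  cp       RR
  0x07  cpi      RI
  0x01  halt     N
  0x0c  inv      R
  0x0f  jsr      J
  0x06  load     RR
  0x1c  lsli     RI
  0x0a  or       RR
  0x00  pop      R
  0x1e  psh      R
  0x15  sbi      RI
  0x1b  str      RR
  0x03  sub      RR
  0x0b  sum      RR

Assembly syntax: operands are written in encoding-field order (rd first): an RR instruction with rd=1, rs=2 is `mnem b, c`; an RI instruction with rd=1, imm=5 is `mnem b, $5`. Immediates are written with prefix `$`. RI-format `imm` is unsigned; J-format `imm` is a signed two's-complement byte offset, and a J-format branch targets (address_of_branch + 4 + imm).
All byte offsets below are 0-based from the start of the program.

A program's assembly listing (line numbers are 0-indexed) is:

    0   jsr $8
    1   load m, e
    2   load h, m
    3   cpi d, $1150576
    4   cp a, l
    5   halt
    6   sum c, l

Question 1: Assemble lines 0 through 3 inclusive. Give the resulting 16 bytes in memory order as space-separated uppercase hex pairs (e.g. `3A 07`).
78 00 00 08 37 80 00 00 35 E0 00 00 3B 11 8E 70

L0: jsr op=0xf:5|imm=8:27 ⇒ 0x78000008 ⇒ big 78 00 00 08
L1: load op=0x6:5|rd=7:3|rs=4:3|pad=0:21 ⇒ 0x37800000 ⇒ big 37 80 00 00
L2: load op=0x6:5|rd=5:3|rs=7:3|pad=0:21 ⇒ 0x35e00000 ⇒ big 35 e0 00 00
L3: cpi op=0x7:5|rd=3:3|imm=1150576:24 ⇒ 0x3b118e70 ⇒ big 3b 11 8e 70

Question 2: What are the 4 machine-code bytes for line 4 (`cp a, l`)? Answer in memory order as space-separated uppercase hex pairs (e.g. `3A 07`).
line 4 (cp): pack op=0x11:5|rd=0:3|rs=6:3|pad=0:21 = 0x88c00000; big→ 88 c0 00 00

88 C0 00 00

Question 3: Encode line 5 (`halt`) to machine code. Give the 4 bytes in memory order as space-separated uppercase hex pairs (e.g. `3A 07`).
08 00 00 00

5. halt fields op=0x1:5|pad=0:27 → word 08000000h → 08 00 00 00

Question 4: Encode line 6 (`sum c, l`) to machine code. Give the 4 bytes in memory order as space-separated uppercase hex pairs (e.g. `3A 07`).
6. sum fields op=0xb:5|rd=2:3|rs=6:3|pad=0:21 → word 5ac00000h → 5a c0 00 00

5A C0 00 00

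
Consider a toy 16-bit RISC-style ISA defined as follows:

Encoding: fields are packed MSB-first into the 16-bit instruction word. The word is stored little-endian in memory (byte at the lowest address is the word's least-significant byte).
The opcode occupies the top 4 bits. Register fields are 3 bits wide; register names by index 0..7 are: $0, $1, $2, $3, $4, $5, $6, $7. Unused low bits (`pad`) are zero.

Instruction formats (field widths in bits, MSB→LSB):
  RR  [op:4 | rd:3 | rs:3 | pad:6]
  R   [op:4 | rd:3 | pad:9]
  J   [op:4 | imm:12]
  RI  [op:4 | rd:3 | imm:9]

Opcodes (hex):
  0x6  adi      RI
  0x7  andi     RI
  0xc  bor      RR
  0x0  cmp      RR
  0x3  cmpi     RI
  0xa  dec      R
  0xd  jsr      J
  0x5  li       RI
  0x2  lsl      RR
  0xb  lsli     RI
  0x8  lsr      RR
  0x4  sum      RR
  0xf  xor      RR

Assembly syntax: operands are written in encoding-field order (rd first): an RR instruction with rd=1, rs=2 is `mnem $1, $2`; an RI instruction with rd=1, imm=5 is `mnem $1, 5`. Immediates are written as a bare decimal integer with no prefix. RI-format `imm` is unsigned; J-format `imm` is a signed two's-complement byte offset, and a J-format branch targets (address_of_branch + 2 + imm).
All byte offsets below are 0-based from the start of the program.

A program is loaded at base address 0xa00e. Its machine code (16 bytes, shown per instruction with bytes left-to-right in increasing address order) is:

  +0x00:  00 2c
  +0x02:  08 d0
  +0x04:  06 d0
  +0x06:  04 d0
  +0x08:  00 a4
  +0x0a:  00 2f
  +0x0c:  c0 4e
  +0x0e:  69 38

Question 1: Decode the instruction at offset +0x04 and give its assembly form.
off 0x04: read 06 d0 as little → 0xd006
  top 4b → 0xd → jsr [J]
  imm: (w>>0)&0xfff=0x6 → 6

jsr 6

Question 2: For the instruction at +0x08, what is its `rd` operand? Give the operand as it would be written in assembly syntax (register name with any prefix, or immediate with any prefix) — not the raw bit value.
off 0x08: read 00 a4 as little → 0xa400
  opcode bits[15:12]=0xa: dec/R
  rd@[11:9]=0x2 ⇒ $2

$2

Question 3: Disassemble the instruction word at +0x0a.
lsl $7, $4

[0a] 00 2f → 0x2f00
  top 4b → 0x2 → lsl [RR]
  rd: (w>>9)&0x7=0x7 → $7
  rs: (w>>6)&0x7=0x4 → $4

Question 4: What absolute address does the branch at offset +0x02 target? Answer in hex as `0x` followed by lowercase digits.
+0x02: 08 d0 ⇒ word 0xd008 (little)
  top 4b → 0xd → jsr [J]
  [11:0] imm=8 = 8
  target = base 0xa00e + off 0x02 + 2 + imm 8 = 0xa01a

0xa01a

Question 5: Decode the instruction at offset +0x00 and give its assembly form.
lsl $6, $0

[00] 00 2c → 0x2c00
  top 4b → 0x2 → lsl [RR]
  rd: (w>>9)&0x7=0x6 → $6
  rs: (w>>6)&0x7=0x0 → $0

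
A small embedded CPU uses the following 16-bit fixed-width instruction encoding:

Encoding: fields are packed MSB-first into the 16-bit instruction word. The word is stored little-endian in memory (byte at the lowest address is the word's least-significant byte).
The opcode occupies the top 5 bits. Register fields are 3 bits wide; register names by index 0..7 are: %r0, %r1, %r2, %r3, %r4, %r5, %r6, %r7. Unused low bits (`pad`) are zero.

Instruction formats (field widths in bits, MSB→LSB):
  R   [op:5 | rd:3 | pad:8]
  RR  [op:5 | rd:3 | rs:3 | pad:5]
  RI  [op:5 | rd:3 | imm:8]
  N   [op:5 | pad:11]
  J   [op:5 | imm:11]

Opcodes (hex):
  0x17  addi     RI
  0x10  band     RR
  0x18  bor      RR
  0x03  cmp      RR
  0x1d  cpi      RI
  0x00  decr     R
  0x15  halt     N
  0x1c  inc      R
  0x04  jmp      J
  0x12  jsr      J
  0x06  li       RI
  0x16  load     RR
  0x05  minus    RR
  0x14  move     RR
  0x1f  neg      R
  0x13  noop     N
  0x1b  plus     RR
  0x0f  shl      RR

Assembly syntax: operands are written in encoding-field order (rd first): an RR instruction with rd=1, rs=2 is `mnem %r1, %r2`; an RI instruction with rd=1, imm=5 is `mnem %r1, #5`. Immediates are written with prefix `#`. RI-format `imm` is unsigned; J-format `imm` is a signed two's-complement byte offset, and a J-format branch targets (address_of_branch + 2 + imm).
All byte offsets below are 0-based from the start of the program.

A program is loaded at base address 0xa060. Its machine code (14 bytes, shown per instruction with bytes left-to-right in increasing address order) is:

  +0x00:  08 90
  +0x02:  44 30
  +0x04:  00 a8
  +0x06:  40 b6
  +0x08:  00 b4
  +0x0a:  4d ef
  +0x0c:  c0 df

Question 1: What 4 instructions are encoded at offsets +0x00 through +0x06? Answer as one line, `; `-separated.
jsr #8; li %r0, #68; halt; load %r6, %r2

+0x00: 08 90 ⇒ word 0x9008 (little)
  opcode bits[15:11]=0x12: jsr/J
  imm@[10:0]=0x8 ⇒ #8
+0x02: 44 30 ⇒ word 0x3044 (little)
  opcode bits[15:11]=0x6: li/RI
  rd@[10:8]=0x0 ⇒ %r0
  imm@[7:0]=0x44 ⇒ #68
+0x04: 00 a8 ⇒ word 0xa800 (little)
  opcode bits[15:11]=0x15: halt/N
+0x06: 40 b6 ⇒ word 0xb640 (little)
  opcode bits[15:11]=0x16: load/RR
  rd@[10:8]=0x6 ⇒ %r6
  rs@[7:5]=0x2 ⇒ %r2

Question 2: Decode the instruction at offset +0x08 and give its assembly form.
@+08  little-endian(00 b4) = 0xb400
  op=0xb400>>11=0x16 ⇒ load (RR)
  rd: (w>>8)&0x7=0x4 → %r4
  rs: (w>>5)&0x7=0x0 → %r0

load %r4, %r0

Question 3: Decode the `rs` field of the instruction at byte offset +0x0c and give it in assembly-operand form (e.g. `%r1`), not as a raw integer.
%r6

@+0c  little-endian(c0 df) = 0xdfc0
  top 5b → 0x1b → plus [RR]
  rd@[10:8]=0x7 ⇒ %r7
  rs@[7:5]=0x6 ⇒ %r6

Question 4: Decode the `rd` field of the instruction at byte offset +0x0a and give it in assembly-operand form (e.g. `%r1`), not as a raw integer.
%r7

+0x0a: 4d ef ⇒ word 0xef4d (little)
  opcode bits[15:11]=0x1d: cpi/RI
  [10:8] rd=7 = %r7
  [7:0] imm=77 = #77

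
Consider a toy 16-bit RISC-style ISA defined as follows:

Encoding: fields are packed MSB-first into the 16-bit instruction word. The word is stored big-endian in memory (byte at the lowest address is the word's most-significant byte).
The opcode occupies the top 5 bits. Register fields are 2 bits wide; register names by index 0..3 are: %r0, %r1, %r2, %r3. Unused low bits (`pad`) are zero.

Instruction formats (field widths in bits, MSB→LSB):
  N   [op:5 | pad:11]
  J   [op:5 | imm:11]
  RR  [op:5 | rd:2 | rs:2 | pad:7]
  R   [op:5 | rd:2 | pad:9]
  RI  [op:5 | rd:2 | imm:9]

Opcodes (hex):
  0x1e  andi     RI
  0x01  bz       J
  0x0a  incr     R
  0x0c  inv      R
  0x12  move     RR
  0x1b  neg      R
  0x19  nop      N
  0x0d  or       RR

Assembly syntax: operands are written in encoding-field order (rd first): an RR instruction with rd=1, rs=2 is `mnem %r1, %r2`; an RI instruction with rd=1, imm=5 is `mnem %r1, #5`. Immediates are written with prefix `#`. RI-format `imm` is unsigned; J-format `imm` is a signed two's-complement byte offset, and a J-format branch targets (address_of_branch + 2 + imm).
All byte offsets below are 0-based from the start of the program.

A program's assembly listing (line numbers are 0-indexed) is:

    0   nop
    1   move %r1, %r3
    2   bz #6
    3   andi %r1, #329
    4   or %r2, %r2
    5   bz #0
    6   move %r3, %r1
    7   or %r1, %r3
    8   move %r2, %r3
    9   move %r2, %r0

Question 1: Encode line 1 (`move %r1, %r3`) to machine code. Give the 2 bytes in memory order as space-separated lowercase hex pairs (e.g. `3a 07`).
L1: move op=0x12:5|rd=1:2|rs=3:2|pad=0:7 ⇒ 0x9380 ⇒ big 93 80

93 80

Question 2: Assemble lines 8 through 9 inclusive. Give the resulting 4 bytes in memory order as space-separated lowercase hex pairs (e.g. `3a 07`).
8. move fields op=0x12:5|rd=2:2|rs=3:2|pad=0:7 → word 9580h → 95 80
9. move fields op=0x12:5|rd=2:2|rs=0:2|pad=0:7 → word 9400h → 94 00

95 80 94 00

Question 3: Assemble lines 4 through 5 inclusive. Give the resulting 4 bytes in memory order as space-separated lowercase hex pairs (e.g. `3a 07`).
line 4 (or): pack op=0xd:5|rd=2:2|rs=2:2|pad=0:7 = 0x6d00; big→ 6d 00
line 5 (bz): pack op=0x1:5|imm=0:11 = 0x0800; big→ 08 00

6d 00 08 00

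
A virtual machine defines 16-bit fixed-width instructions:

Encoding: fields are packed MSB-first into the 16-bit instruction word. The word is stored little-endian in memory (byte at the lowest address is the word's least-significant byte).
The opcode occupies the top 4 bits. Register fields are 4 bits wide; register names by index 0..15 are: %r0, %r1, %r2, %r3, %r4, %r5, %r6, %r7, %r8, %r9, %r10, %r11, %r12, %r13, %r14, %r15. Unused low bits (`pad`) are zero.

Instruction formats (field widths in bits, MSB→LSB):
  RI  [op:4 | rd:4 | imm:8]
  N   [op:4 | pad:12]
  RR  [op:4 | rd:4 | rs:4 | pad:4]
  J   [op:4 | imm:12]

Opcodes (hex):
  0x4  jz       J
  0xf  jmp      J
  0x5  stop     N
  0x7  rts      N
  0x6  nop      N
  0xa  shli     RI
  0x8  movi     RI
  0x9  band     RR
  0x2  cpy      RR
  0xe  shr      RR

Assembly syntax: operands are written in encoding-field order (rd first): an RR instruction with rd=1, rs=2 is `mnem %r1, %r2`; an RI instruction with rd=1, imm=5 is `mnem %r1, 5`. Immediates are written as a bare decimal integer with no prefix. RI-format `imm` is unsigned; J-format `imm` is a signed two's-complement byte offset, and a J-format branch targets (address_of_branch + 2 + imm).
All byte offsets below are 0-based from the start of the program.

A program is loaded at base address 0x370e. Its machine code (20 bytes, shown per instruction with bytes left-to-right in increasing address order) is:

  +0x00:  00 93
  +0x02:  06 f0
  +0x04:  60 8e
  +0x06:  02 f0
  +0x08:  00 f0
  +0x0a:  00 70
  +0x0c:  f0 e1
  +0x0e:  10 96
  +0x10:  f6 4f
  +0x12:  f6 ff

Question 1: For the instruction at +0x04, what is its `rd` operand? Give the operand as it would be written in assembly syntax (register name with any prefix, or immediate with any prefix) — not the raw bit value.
off 0x04: read 60 8e as little → 0x8e60
  top 4b → 0x8 → movi [RI]
  rd@[11:8]=0xe ⇒ %r14
  imm@[7:0]=0x60 ⇒ 96

%r14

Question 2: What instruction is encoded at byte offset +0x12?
jmp -10

+0x12: f6 ff ⇒ word 0xfff6 (little)
  opcode bits[15:12]=0xf: jmp/J
  [11:0] imm=4086 (s12→-10) = -10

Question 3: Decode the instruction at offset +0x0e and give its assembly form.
band %r6, %r1

+0x0e: 10 96 ⇒ word 0x9610 (little)
  opcode bits[15:12]=0x9: band/RR
  [11:8] rd=6 = %r6
  [7:4] rs=1 = %r1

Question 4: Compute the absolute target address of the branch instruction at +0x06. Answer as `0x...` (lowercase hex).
+0x06: 02 f0 ⇒ word 0xf002 (little)
  op=0xf002>>12=0xf ⇒ jmp (J)
  imm: (w>>0)&0xfff=0x2 → 2
  target = base 0x370e + off 0x06 + 2 + imm 2 = 0x3718

0x3718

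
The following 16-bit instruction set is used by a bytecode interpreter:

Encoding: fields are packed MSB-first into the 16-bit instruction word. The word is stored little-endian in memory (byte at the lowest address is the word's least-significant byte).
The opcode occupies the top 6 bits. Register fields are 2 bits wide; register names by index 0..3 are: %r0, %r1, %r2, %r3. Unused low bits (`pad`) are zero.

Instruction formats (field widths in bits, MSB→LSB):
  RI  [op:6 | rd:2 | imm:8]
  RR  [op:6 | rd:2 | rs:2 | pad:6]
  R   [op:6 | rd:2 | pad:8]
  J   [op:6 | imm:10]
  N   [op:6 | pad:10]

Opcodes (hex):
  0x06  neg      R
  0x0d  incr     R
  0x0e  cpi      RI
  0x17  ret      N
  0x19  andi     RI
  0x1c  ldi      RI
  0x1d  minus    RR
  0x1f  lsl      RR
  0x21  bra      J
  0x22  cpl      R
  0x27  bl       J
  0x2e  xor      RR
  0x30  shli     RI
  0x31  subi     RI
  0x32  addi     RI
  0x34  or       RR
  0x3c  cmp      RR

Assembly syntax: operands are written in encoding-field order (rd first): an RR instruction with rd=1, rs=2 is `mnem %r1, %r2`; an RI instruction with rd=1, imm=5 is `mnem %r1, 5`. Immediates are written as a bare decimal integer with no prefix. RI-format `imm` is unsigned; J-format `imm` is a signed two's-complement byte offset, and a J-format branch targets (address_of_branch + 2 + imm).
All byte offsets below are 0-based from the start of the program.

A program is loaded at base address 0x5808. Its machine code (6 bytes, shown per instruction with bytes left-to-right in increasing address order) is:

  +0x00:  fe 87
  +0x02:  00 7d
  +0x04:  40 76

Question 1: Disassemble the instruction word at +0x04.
minus %r2, %r1

off 0x04: read 40 76 as little → 0x7640
  top 6b → 0x1d → minus [RR]
  rd: (w>>8)&0x3=0x2 → %r2
  rs: (w>>6)&0x3=0x1 → %r1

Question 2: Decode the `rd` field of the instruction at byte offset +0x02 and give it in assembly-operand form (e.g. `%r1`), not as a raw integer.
%r1

off 0x02: read 00 7d as little → 0x7d00
  op=0x7d00>>10=0x1f ⇒ lsl (RR)
  rd@[9:8]=0x1 ⇒ %r1
  rs@[7:6]=0x0 ⇒ %r0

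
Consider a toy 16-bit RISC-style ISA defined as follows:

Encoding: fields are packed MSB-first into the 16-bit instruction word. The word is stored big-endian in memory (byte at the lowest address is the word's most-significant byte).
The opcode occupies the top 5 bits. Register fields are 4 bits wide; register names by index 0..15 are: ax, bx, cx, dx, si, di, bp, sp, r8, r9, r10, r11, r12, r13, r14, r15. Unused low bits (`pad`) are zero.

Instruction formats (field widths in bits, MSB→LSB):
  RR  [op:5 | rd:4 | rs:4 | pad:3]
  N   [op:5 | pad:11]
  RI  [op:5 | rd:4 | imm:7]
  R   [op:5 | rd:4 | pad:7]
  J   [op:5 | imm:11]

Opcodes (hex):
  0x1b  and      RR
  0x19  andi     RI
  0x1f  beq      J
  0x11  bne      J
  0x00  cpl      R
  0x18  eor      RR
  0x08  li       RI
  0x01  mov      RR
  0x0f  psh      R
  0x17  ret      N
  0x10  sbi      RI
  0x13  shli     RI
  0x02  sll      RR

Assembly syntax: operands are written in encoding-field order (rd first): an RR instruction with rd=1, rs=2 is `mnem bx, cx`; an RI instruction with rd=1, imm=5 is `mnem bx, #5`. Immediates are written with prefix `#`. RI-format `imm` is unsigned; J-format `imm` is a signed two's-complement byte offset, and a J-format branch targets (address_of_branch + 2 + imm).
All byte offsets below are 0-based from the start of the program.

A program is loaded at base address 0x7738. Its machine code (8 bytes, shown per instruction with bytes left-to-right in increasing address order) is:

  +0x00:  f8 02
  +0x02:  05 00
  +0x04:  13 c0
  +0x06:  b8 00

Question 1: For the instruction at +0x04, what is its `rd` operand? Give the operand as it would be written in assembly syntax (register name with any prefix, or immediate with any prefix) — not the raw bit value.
sp

off 0x04: read 13 c0 as big → 0x13c0
  op=0x13c0>>11=0x2 ⇒ sll (RR)
  rd: (w>>7)&0xf=0x7 → sp
  rs: (w>>3)&0xf=0x8 → r8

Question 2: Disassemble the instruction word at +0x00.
beq #2

[00] f8 02 → 0xf802
  op=0xf802>>11=0x1f ⇒ beq (J)
  imm: (w>>0)&0x7ff=0x2 → #2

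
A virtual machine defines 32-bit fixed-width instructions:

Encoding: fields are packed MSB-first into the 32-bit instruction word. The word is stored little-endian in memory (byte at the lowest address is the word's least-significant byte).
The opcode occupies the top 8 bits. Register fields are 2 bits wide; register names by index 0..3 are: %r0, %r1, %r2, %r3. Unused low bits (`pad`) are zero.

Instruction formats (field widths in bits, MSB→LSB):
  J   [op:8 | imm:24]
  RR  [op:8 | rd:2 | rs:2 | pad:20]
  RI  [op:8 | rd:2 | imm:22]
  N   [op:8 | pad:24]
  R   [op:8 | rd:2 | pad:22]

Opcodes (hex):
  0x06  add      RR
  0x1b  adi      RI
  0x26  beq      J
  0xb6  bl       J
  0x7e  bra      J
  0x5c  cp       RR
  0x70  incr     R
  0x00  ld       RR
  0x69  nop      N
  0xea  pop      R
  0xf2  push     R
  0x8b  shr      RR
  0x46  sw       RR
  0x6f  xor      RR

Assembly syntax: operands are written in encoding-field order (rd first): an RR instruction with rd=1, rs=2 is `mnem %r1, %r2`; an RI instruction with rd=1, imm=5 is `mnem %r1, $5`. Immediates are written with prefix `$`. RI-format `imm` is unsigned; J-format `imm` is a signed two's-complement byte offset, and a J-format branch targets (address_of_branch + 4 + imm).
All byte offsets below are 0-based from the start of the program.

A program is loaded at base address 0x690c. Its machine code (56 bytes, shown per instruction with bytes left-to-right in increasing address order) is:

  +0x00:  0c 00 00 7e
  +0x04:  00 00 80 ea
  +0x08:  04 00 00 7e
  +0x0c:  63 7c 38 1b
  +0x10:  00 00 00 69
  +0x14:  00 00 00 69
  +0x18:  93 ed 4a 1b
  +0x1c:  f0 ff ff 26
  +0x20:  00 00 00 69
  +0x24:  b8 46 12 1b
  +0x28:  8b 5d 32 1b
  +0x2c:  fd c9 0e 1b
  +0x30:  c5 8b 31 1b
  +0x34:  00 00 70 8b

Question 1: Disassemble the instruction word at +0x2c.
adi %r0, $969213

@+2c  little-endian(fd c9 0e 1b) = 0x1b0ec9fd
  opcode bits[31:24]=0x1b: adi/RI
  rd@[23:22]=0x0 ⇒ %r0
  imm@[21:0]=0xec9fd ⇒ $969213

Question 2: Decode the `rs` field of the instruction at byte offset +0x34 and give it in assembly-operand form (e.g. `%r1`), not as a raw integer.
%r3

off 0x34: read 00 00 70 8b as little → 0x8b700000
  op=0x8b700000>>24=0x8b ⇒ shr (RR)
  [23:22] rd=1 = %r1
  [21:20] rs=3 = %r3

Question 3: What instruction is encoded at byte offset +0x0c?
adi %r0, $3701859

@+0c  little-endian(63 7c 38 1b) = 0x1b387c63
  opcode bits[31:24]=0x1b: adi/RI
  rd: (w>>22)&0x3=0x0 → %r0
  imm: (w>>0)&0x3fffff=0x387c63 → $3701859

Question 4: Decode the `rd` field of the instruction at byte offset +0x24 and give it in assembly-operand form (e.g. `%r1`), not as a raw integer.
[24] b8 46 12 1b → 0x1b1246b8
  opcode bits[31:24]=0x1b: adi/RI
  [23:22] rd=0 = %r0
  [21:0] imm=1197752 = $1197752

%r0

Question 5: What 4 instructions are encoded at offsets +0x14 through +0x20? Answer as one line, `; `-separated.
off 0x14: read 00 00 00 69 as little → 0x69000000
  opcode bits[31:24]=0x69: nop/N
off 0x18: read 93 ed 4a 1b as little → 0x1b4aed93
  opcode bits[31:24]=0x1b: adi/RI
  rd: (w>>22)&0x3=0x1 → %r1
  imm: (w>>0)&0x3fffff=0xaed93 → $716179
off 0x1c: read f0 ff ff 26 as little → 0x26fffff0
  opcode bits[31:24]=0x26: beq/J
  imm: (w>>0)&0xffffff=0xfffff0 (s24→-16) → $-16
off 0x20: read 00 00 00 69 as little → 0x69000000
  opcode bits[31:24]=0x69: nop/N

nop; adi %r1, $716179; beq $-16; nop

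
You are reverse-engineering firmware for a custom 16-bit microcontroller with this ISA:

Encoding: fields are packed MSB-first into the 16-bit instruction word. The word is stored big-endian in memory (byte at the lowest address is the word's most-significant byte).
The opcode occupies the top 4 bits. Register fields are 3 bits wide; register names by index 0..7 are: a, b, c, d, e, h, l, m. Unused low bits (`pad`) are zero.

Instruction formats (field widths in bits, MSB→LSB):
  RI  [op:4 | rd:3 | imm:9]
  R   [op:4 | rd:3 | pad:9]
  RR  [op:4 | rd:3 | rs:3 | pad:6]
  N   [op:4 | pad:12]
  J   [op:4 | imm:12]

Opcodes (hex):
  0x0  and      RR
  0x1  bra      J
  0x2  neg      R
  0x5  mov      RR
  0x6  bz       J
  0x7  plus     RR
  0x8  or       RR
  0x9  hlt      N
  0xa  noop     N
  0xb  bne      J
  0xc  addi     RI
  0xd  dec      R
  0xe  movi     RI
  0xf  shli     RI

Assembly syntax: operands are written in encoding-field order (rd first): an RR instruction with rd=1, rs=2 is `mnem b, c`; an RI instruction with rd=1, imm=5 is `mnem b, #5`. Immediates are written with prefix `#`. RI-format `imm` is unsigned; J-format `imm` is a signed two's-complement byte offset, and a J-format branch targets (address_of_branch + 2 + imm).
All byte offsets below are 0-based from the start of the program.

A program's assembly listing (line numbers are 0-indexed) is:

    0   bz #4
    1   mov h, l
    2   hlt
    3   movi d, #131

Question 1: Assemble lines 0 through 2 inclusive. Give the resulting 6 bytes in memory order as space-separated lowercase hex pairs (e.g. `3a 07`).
0. bz fields op=0x6:4|imm=4:12 → word 6004h → 60 04
1. mov fields op=0x5:4|rd=5:3|rs=6:3|pad=0:6 → word 5b80h → 5b 80
2. hlt fields op=0x9:4|pad=0:12 → word 9000h → 90 00

60 04 5b 80 90 00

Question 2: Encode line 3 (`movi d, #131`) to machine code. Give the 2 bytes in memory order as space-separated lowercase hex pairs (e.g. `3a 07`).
e6 83

line 3 (movi): pack op=0xe:4|rd=3:3|imm=131:9 = 0xe683; big→ e6 83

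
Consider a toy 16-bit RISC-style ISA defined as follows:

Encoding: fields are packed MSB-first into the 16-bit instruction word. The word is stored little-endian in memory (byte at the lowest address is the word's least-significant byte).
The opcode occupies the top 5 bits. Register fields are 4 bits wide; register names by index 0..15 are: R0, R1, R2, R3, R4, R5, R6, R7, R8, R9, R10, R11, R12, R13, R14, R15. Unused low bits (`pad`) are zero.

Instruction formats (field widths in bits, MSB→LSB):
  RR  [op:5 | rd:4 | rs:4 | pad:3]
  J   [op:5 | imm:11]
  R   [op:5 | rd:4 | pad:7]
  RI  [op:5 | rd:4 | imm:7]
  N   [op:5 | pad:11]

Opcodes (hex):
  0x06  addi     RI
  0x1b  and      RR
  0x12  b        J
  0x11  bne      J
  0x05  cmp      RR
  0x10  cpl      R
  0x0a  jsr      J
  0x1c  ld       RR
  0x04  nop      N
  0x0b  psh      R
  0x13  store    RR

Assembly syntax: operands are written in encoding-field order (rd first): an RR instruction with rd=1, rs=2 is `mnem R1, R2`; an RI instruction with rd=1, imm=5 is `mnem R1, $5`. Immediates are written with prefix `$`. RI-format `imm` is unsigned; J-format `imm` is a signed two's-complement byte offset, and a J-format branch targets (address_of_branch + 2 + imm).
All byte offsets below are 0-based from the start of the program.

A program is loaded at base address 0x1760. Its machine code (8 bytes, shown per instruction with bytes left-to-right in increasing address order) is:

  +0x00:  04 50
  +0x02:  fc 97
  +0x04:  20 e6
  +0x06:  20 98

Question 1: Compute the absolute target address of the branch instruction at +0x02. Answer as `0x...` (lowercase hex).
0x1760

+0x02: fc 97 ⇒ word 0x97fc (little)
  top 5b → 0x12 → b [J]
  imm@[10:0]=0x7fc (s11→-4) ⇒ $-4
  target = base 0x1760 + off 0x02 + 2 + imm -4 = 0x1760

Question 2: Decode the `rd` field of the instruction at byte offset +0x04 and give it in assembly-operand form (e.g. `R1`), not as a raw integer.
R12

[04] 20 e6 → 0xe620
  top 5b → 0x1c → ld [RR]
  rd: (w>>7)&0xf=0xc → R12
  rs: (w>>3)&0xf=0x4 → R4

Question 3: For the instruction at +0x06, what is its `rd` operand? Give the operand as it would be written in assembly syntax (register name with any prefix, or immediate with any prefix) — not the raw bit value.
R0

+0x06: 20 98 ⇒ word 0x9820 (little)
  op=0x9820>>11=0x13 ⇒ store (RR)
  rd@[10:7]=0x0 ⇒ R0
  rs@[6:3]=0x4 ⇒ R4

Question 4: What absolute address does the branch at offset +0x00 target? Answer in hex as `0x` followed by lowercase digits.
0x1766

[00] 04 50 → 0x5004
  op=0x5004>>11=0xa ⇒ jsr (J)
  [10:0] imm=4 = $4
  target = base 0x1760 + off 0x00 + 2 + imm 4 = 0x1766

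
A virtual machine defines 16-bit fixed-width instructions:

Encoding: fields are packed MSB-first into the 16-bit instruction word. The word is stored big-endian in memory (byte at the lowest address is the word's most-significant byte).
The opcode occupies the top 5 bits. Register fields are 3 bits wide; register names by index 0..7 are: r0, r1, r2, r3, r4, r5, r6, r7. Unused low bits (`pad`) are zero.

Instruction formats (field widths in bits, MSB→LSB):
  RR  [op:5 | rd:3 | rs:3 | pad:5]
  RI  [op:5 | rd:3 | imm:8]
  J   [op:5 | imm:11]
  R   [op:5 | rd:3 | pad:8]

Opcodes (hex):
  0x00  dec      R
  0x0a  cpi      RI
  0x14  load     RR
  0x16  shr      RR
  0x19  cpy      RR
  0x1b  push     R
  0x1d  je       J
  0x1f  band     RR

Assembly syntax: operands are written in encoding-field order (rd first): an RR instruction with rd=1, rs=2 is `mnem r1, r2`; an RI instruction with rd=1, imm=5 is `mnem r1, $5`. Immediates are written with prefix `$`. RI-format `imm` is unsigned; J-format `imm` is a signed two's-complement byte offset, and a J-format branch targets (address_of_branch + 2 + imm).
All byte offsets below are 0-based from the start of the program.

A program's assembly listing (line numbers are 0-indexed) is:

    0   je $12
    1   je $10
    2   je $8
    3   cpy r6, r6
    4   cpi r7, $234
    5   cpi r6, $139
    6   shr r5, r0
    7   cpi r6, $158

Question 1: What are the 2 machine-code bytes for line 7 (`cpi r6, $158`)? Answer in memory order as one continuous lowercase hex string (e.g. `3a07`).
7. cpi fields op=0xa:5|rd=6:3|imm=158:8 → word 569eh → 56 9e

569e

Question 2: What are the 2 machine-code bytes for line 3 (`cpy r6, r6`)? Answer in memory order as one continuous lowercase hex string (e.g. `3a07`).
cec0

3. cpy fields op=0x19:5|rd=6:3|rs=6:3|pad=0:5 → word cec0h → ce c0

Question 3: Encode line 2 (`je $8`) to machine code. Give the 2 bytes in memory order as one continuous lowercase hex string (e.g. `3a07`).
2. je fields op=0x1d:5|imm=8:11 → word e808h → e8 08

e808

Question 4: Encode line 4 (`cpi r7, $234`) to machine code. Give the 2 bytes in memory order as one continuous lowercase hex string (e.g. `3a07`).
57ea

4. cpi fields op=0xa:5|rd=7:3|imm=234:8 → word 57eah → 57 ea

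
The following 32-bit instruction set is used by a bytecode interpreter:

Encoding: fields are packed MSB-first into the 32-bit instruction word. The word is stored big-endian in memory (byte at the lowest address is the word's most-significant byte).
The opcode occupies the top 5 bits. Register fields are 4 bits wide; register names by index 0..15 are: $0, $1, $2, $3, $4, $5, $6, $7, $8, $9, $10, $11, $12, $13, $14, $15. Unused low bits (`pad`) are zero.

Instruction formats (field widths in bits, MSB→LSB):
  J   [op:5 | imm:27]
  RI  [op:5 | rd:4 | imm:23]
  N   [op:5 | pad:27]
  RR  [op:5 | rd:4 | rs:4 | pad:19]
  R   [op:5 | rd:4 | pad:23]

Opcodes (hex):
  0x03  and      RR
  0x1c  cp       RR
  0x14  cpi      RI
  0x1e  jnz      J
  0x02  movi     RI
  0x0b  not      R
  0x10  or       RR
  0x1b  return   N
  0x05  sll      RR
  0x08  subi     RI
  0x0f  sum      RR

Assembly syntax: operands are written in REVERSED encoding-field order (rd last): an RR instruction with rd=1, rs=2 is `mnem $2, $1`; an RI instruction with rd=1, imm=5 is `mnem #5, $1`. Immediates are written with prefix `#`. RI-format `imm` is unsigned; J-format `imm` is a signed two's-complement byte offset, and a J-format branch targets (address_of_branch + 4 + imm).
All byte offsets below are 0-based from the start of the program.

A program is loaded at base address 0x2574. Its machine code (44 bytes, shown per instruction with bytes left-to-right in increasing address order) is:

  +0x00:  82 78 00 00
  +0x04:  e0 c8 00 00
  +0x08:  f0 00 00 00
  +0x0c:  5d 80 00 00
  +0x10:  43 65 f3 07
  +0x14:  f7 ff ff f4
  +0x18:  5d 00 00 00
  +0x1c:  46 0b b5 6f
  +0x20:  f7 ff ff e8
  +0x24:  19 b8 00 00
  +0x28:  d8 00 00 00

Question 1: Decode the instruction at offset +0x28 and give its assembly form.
off 0x28: read d8 00 00 00 as big → 0xd8000000
  opcode bits[31:27]=0x1b: return/N

return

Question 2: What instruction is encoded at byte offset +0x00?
or $15, $4

off 0x00: read 82 78 00 00 as big → 0x82780000
  op=0x82780000>>27=0x10 ⇒ or (RR)
  [26:23] rd=4 = $4
  [22:19] rs=15 = $15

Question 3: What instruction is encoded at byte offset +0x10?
off 0x10: read 43 65 f3 07 as big → 0x4365f307
  top 5b → 0x8 → subi [RI]
  rd@[26:23]=0x6 ⇒ $6
  imm@[22:0]=0x65f307 ⇒ #6681351

subi #6681351, $6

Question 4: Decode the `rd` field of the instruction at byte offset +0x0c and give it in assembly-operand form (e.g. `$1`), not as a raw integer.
+0x0c: 5d 80 00 00 ⇒ word 0x5d800000 (big)
  op=0x5d800000>>27=0xb ⇒ not (R)
  rd: (w>>23)&0xf=0xb → $11

$11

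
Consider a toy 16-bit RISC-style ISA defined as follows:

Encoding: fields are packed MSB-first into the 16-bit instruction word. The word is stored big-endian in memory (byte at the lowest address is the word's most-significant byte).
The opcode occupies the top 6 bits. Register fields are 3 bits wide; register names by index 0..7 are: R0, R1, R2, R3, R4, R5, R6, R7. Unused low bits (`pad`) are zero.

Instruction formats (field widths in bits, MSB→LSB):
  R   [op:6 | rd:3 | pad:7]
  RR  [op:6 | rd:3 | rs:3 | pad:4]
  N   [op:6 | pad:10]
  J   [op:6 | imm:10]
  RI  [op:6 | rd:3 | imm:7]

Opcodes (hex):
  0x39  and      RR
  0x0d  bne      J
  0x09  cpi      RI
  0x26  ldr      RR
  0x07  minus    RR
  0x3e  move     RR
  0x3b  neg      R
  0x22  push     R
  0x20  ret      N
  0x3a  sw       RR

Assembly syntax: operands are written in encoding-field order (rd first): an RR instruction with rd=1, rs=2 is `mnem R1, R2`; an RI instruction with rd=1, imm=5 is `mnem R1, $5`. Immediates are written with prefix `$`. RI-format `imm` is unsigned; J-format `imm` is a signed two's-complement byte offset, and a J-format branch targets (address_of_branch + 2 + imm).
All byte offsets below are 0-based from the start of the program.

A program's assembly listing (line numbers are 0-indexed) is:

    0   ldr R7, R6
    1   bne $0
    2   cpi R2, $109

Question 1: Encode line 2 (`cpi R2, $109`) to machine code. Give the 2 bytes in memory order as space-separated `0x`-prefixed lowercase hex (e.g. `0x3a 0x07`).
L2: cpi op=0x9:6|rd=2:3|imm=109:7 ⇒ 0x256d ⇒ big 25 6d

0x25 0x6d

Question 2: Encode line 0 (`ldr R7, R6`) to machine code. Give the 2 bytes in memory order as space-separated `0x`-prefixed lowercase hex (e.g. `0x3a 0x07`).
L0: ldr op=0x26:6|rd=7:3|rs=6:3|pad=0:4 ⇒ 0x9be0 ⇒ big 9b e0

0x9b 0xe0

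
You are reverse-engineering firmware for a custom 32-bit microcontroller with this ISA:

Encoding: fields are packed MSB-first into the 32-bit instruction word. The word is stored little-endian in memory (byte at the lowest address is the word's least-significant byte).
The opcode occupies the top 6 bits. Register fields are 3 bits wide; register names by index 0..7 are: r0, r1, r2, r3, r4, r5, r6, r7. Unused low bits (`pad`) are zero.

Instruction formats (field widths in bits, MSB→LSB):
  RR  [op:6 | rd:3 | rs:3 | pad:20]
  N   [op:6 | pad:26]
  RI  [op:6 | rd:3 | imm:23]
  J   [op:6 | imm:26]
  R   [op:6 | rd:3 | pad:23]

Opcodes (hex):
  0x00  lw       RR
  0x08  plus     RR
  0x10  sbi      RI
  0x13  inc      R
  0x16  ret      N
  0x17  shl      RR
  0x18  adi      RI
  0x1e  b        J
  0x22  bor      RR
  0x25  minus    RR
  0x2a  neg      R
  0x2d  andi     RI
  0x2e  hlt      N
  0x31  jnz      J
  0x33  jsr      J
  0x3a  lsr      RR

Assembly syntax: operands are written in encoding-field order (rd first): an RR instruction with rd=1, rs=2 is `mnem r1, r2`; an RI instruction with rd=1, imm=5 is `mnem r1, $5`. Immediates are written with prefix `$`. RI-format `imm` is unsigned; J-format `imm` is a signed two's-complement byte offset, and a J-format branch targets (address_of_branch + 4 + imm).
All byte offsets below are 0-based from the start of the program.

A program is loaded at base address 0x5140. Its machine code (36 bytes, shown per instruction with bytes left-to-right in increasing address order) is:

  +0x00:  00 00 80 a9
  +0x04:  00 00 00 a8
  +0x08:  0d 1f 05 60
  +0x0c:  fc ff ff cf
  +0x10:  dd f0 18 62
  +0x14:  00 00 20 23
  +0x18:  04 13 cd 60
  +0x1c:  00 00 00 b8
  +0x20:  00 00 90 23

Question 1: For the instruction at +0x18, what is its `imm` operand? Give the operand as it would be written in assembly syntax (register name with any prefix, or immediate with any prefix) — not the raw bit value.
$5051140

off 0x18: read 04 13 cd 60 as little → 0x60cd1304
  opcode bits[31:26]=0x18: adi/RI
  rd@[25:23]=0x1 ⇒ r1
  imm@[22:0]=0x4d1304 ⇒ $5051140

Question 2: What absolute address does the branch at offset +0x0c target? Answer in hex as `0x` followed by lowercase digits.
+0x0c: fc ff ff cf ⇒ word 0xcffffffc (little)
  opcode bits[31:26]=0x33: jsr/J
  imm@[25:0]=0x3fffffc (s26→-4) ⇒ $-4
  target = base 0x5140 + off 0x0c + 4 + imm -4 = 0x514c

0x514c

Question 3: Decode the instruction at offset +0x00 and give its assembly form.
[00] 00 00 80 a9 → 0xa9800000
  op=0xa9800000>>26=0x2a ⇒ neg (R)
  rd: (w>>23)&0x7=0x3 → r3

neg r3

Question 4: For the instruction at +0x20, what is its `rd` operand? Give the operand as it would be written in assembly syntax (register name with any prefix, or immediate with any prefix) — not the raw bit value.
r7

[20] 00 00 90 23 → 0x23900000
  opcode bits[31:26]=0x8: plus/RR
  rd: (w>>23)&0x7=0x7 → r7
  rs: (w>>20)&0x7=0x1 → r1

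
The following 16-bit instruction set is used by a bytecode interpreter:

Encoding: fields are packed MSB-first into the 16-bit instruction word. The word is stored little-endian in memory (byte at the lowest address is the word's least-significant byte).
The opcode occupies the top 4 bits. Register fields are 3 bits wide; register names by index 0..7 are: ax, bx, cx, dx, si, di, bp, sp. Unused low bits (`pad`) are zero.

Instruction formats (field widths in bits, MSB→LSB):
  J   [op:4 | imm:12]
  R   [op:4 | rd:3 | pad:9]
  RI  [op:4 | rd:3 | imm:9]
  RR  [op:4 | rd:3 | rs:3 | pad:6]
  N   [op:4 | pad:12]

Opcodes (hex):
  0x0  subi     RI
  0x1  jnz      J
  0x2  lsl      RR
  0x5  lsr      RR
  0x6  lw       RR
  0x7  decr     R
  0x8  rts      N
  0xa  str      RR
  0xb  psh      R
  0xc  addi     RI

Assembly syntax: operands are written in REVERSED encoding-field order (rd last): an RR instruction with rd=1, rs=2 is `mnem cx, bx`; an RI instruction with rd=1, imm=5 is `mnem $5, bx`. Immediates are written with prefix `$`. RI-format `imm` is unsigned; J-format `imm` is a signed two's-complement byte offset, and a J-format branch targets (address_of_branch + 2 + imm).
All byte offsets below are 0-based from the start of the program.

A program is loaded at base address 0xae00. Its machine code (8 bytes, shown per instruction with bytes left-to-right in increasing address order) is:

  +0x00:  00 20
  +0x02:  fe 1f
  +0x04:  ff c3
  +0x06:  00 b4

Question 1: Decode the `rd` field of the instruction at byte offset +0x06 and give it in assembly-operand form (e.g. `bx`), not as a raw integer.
cx

[06] 00 b4 → 0xb400
  opcode bits[15:12]=0xb: psh/R
  rd@[11:9]=0x2 ⇒ cx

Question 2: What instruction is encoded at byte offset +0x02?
+0x02: fe 1f ⇒ word 0x1ffe (little)
  top 4b → 0x1 → jnz [J]
  imm: (w>>0)&0xfff=0xffe (s12→-2) → $-2

jnz $-2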